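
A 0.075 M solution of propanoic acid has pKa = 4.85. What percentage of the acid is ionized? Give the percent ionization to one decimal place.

CH3CH2COOH ⇌ CH3CH2COO- + H+; let x = [H+] at equilibrium.
Ka = 10^(−4.85) = 1.41 × 10^-5
x ≈ √(Ka·C₀) = √(1.41 × 10^-5 × 0.075) = 1.03 × 10^-3 M
Fraction ionized = 1.03 × 10^-3 / 0.075 = 0.0137 → 1.4%

1.4%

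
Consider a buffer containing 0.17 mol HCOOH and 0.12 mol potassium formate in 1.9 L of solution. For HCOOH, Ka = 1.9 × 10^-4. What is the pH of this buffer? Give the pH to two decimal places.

pKa = −log(1.9 × 10^-4) = 3.721
pH = pKa + log([A⁻]/[HA]) = 3.721 + log(0.12/0.17)
pH = 3.721 + (-0.151) = 3.57

pH = 3.57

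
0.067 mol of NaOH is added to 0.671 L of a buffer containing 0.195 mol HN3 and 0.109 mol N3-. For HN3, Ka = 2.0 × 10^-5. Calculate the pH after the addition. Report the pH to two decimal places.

pH = 4.84

After neutralization: n(HN3) = 0.128 mol, n(N3-) = 0.176 mol.
pKa = −log(2.0 × 10^-5) = 4.699
Henderson–Hasselbalch with mole ratio 0.176/0.128: pH = 4.699 + (+0.138)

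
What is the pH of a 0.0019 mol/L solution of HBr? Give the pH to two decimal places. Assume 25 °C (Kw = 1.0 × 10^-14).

HBr is a strong acid and dissociates completely, so [H+] = 0.0019 M.
pH = -log(0.0019) = 2.72

pH = 2.72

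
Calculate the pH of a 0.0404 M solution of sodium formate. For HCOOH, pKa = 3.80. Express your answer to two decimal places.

HCOO- is the conjugate base of the weak acid HCOOH.
Ka = 10^(−3.80) = 1.58 × 10^-4
Kb = Kw/Ka = 1.0×10^-14 / 1.58 × 10^-4 = 6.33 × 10^-11
From the ICE table, Kb = x²/(0.0404 − x) = 6.33 × 10^-11.
Neglecting x in the denominator: x = √(6.33 × 10^-11 × 0.0404) = 1.60 × 10^-6 M
pOH = 5.80, so pH = 14.00 − pOH = 8.20

pH = 8.20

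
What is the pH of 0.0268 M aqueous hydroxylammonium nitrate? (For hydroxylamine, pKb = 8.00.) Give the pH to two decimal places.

pH = 3.79

NH3OH+ is the conjugate acid of the weak base NH2OH.
Kb = 10^(−8.00) = 1.00 × 10^-8
Ka = Kw/Kb = 1.0×10^-14 / 1.00 × 10^-8 = 1.00 × 10^-6
From the ICE table, Ka = x²/(0.0268 − x) = 1.00 × 10^-6.
Since Ka ≪ C₀, x ≈ √(Ka·C₀) = 1.64 × 10^-4 M.
pH = −log[H+] = −log(1.64 × 10^-4) = 3.79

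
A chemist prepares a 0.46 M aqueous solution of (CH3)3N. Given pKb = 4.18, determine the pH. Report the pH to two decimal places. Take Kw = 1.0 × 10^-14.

(CH3)3N + H2O ⇌ (CH3)3NH+ + OH-
Kb = 10^(−4.18) = 6.61 × 10^-5
Kb = [OH-]²/(0.46 − [OH-]) = 6.61 × 10^-5
Neglecting [OH-] in the denominator: [OH-] = √(6.61 × 10^-5 × 0.46) = 5.51 × 10^-3 M
([OH-]/C₀ = 1.2% < 5%, so the approximation holds.)
pOH = −log(5.51 × 10^-3) = 2.26; pH = 14.00 − 2.26 = 11.74

pH = 11.74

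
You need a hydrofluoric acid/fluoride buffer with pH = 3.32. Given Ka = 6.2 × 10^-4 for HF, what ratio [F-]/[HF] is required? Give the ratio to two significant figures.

ratio = 1.3

pKa = -log(6.2 × 10^-4) = 3.208
pH = pKa + log(r) ⇒ log(r) = 3.32 − 3.208 = +0.112
r = [F-]/[HF] = 10^(+0.112) = 1.29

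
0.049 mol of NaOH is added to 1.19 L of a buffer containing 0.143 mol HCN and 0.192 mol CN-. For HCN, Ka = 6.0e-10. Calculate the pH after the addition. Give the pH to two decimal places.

After neutralization: n(HCN) = 0.094 mol, n(CN-) = 0.241 mol.
pKa = −log(6.0 × 10^-10) = 9.222
pH = pKa + log(n_CN-/n_HCN) = 9.222 + log(0.241/0.094) = 9.222 + (+0.409)

pH = 9.63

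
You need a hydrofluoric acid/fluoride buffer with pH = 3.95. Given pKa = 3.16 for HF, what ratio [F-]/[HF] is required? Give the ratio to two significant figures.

pH = pKa + log(r) ⇒ log(r) = 3.95 − 3.16 = +0.79
r = [F-]/[HF] = 10^(+0.79) = 6.17

ratio = 6.2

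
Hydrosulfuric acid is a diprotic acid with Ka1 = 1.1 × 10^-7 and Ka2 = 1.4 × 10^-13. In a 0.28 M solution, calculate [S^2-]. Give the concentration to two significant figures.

First ionization gives [H+] ≈ [HS-] = 1.75 × 10^-4 M.
Second step: Ka2 = [H+][S^2-]/[HS-] ≈ [S^2-] (since [H+] ≈ [HS-]).
So [S^2-] ≈ Ka2.

1.4 × 10^-13 M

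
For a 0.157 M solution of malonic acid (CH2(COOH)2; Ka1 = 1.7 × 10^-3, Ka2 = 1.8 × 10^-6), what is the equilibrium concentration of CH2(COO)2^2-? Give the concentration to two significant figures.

First ionization gives [H+] ≈ [CH2(COOH)COO-] = 1.55 × 10^-2 M.
Second step: Ka2 = [H+][CH2(COO)2^2-]/[CH2(COOH)COO-] ≈ [CH2(COO)2^2-] (since [H+] ≈ [CH2(COOH)COO-]).
So [CH2(COO)2^2-] ≈ Ka2.

1.8 × 10^-6 M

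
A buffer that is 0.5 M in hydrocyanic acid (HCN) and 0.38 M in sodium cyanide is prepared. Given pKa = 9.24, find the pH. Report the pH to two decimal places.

pH = 9.12

Henderson–Hasselbalch: pH = pKa + log([CN-]/[HCN]) = 9.24 + log(0.38/0.5)
pH = 9.24 + (-0.119) = 9.12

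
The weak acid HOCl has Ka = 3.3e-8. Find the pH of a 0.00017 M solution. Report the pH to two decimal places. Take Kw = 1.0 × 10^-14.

pH = 5.63

HOCl ⇌ OCl- + H+
Let x = [H+] at equilibrium. Ka = x²/(0.00017 − x).
Assume x ≪ 0.00017: x ≈ √(3.3 × 10^-8 × 0.00017) = 2.37 × 10^-6 M
pH = −log[H+] = −log(2.37 × 10^-6) = 5.63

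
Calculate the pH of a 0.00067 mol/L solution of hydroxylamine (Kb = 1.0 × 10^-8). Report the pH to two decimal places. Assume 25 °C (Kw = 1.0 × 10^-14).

NH2OH + H2O ⇌ NH3OH+ + OH-
From the ICE table, Kb = x²/(0.00067 − x) = 1.0 × 10^-8.
Assume x ≪ 0.00067: x ≈ √(1.0 × 10^-8 × 0.00067) = 2.59 × 10^-6 M
Check: 0.39% ionized — well under 5%, approximation valid.
pOH = −log(2.59 × 10^-6) = 5.59; pH = 14.00 − 5.59 = 8.41

pH = 8.41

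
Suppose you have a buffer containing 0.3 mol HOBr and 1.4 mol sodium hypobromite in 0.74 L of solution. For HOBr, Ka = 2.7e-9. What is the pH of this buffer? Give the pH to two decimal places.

pKa = −log(2.7 × 10^-9) = 8.569
pH = pKa + log([A⁻]/[HA]) = 8.569 + log(1.4/0.3)
pH = 8.569 + (+0.669) = 9.24

pH = 9.24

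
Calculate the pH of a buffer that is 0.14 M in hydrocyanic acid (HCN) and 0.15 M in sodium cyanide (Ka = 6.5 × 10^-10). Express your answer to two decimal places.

pH = 9.22

pKa = −log(6.5 × 10^-10) = 9.187
Using pH = pKa + log([base]/[acid]) with [base]/[acid] = 0.15/0.14:
pH = 9.187 + (+0.030) = 9.22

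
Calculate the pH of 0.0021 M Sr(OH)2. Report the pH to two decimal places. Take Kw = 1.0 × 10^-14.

pH = 11.62

Sr(OH)2 is a strong base (each formula unit releases 2 OH-); [OH-] = 0.0042 M.
pOH = -log(0.0042) = 2.38
pH = 14.00 - 2.38 = 11.62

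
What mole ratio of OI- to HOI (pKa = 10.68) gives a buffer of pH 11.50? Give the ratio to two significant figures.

pH = pKa + log(r) ⇒ log(r) = 11.50 − 10.68 = +0.82
r = [OI-]/[HOI] = 10^(+0.82) = 6.61

ratio = 6.6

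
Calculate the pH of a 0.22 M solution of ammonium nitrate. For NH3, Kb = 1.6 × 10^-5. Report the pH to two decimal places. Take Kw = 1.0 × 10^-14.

NH4+ is the conjugate acid of the weak base NH3.
Ka = Kw/Kb = 1.0×10^-14 / 1.6 × 10^-5 = 6.25 × 10^-10
From the ICE table, Ka = [H+]²/(0.22 − [H+]) = 6.25 × 10^-10.
Since Ka ≪ C₀, [H+] ≈ √(Ka·C₀) = 1.17 × 10^-5 M.
pH = −log(1.17 × 10^-5) = 4.93

pH = 4.93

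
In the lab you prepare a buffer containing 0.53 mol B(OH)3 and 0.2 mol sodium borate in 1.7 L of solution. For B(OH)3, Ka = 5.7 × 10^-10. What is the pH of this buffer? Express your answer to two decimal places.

pKa = −log(5.7 × 10^-10) = 9.244
pH = pKa + log([A⁻]/[HA]) = 9.244 + log(0.2/0.53)
pH = 9.244 + (-0.423) = 8.82

pH = 8.82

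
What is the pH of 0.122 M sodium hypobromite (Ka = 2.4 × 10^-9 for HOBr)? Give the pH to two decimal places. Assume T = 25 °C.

pH = 10.85

OBr- is the conjugate base of the weak acid HOBr.
Kb = Kw/Ka = 1.0×10^-14 / 2.4 × 10^-9 = 4.17 × 10^-6
Kb = x²/(0.122 − x) = 4.17 × 10^-6
Neglecting x in the denominator: x = √(4.17 × 10^-6 × 0.122) = 7.13 × 10^-4 M
pOH = 3.15, so pH = 14.00 − pOH = 10.85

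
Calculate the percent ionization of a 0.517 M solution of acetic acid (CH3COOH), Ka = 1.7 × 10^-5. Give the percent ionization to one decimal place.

0.6%

CH3COOH ⇌ CH3COO- + H+; let x = [H+] at equilibrium.
x ≈ √(Ka·C₀) = √(1.7 × 10^-5 × 0.517) = 2.96 × 10^-3 M
Fraction ionized = 2.96 × 10^-3 / 0.517 = 0.0057 → 0.6%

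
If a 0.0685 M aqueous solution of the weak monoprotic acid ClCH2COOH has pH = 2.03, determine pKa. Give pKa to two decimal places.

pKa = 2.83

[H+] = 10^(-2.03) = 9.33 × 10^-3 M
At equilibrium [HA] = 0.0685 − 9.33 × 10^-3 = 5.92 × 10^-2 M
Ka = [H+][A-]/[HA] = (9.33 × 10^-3)² / 5.92 × 10^-2 = 1.47 × 10^-3
pKa = -log(1.47 × 10^-3) = 2.83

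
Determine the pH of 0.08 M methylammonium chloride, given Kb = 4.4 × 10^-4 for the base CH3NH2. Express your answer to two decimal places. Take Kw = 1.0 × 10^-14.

CH3NH3+ is the conjugate acid of the weak base CH3NH2.
Ka = Kw/Kb = 1.0×10^-14 / 4.4 × 10^-4 = 2.27 × 10^-11
Ka = x²/(0.08 − x) = 2.27 × 10^-11
Since Ka ≪ C₀, x ≈ √(Ka·C₀) = 1.35 × 10^-6 M.
(x/C₀ = 0.0017% < 5%, so the approximation holds.)
pH = −log[H+] = −log(1.35 × 10^-6) = 5.87

pH = 5.87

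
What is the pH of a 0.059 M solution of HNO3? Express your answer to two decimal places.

HNO3 is a strong acid and dissociates completely, so [H+] = 0.059 M.
pH = -log(0.059) = 1.23

pH = 1.23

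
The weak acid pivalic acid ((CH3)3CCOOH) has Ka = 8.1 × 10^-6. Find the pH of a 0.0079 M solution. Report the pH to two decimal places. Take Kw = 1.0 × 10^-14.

(CH3)3CCOOH ⇌ (CH3)3CCOO- + H+
Let x = [H+] at equilibrium. Ka = x²/(0.0079 − x).
Assume x ≪ 0.0079: x ≈ √(8.1 × 10^-6 × 0.0079) = 2.53 × 10^-4 M
pH = −log(2.53 × 10^-4) = 3.60

pH = 3.60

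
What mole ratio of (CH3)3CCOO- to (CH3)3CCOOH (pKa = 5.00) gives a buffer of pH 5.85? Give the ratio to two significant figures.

ratio = 7.1

pH = pKa + log(r) ⇒ log(r) = 5.85 − 5.00 = +0.85
r = [(CH3)3CCOO-]/[(CH3)3CCOOH] = 10^(+0.85) = 7.08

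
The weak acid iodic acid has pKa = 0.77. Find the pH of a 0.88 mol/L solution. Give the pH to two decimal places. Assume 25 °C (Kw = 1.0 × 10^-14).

pH = 0.51

HIO3 ⇌ IO3- + H+
Ka = 10^(−0.77) = 1.70 × 10^-1
Let x = [H+] at equilibrium. Ka = x²/(0.88 − x).
Here C₀/Ka ≈ 5.18, so the small-x approximation fails. Use the quadratic:
x = (−Ka + √(Ka² + 4·Ka·C₀))/2 = 3.11 × 10^-1 M
pH = −log[H+] = −log(3.11 × 10^-1) = 0.51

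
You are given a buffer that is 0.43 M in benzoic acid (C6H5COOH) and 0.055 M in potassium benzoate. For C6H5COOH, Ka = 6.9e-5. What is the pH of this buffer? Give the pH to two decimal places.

pH = 3.27

pKa = −log(6.9 × 10^-5) = 4.161
pH = pKa + log([A⁻]/[HA]) = 4.161 + log(0.055/0.43)
pH = 4.161 + (-0.893) = 3.27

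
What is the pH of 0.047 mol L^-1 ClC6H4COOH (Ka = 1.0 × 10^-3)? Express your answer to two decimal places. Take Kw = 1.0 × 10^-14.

pH = 2.20

ClC6H4COOH ⇌ ClC6H4COO- + H+
From the ICE table, Ka = [H+]²/(0.047 − [H+]) = 1.0 × 10^-3.
[H+] is not negligible relative to C₀; solve [H+]² + 0.001·[H+] − 4.7e-05 = 0.
[H+] = [−0.001 + √(0.001² + 0.000188)]/2 = 6.37 × 10^-3 M
pH = −log(6.37 × 10^-3) = 2.20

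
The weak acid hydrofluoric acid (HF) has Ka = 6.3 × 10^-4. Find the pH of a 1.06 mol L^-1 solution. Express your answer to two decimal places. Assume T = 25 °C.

pH = 1.59

HF ⇌ F- + H+
From the ICE table, Ka = x²/(1.06 − x) = 6.3 × 10^-4.
Neglecting x in the denominator: x = √(6.3 × 10^-4 × 1.06) = 2.58 × 10^-2 M
Check: 2.4% ionized — well under 5%, approximation valid.
pH = −log(2.58 × 10^-2) = 1.59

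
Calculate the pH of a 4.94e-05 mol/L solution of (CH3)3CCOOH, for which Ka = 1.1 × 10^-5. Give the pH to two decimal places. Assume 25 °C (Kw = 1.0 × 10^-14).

(CH3)3CCOOH ⇌ (CH3)3CCOO- + H+
Ka = x²/(4.94e-05 − x) = 1.1 × 10^-5
The 5% rule fails; solving x² + Ka·x − Ka·C₀ = 0 exactly:
x = (−Ka + √(Ka² + 4·Ka·C₀))/2 = 1.85 × 10^-5 M
pH = −log(1.85 × 10^-5) = 4.73

pH = 4.73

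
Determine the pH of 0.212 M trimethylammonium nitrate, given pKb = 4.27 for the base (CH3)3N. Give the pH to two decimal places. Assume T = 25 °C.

(CH3)3NH+ is the conjugate acid of the weak base (CH3)3N.
Kb = 10^(−4.27) = 5.37 × 10^-5
Ka = Kw/Kb = 1.0×10^-14 / 5.37 × 10^-5 = 1.86 × 10^-10
Ka = x²/(0.212 − x) = 1.86 × 10^-10
Neglecting x in the denominator: x = √(1.86 × 10^-10 × 0.212) = 6.28 × 10^-6 M
pH = −log[H+] = −log(6.28 × 10^-6) = 5.20

pH = 5.20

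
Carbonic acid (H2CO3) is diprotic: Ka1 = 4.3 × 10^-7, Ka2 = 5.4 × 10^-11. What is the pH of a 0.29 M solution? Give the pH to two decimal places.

Ka1 ≫ Ka2, so treat the first dissociation as the only significant source of H+.
Ka1 = x²/(0.29 − x) = 4.3 × 10^-7
x ≈ √(4.3 × 10^-7 × 0.29) = 3.53 × 10^-4 M
pH = −log(3.53 × 10^-4) = 3.45

pH = 3.45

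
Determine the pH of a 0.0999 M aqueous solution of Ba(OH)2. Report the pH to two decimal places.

pH = 13.30

Ba(OH)2 is a strong base (each formula unit releases 2 OH-); [OH-] = 0.2 M.
pOH = -log(0.2) = 0.70
pH = 14.00 - 0.70 = 13.30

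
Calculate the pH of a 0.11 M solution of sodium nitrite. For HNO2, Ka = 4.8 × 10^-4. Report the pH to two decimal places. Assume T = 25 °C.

pH = 8.18

NO2- is the conjugate base of the weak acid HNO2.
Kb = Kw/Ka = 1.0×10^-14 / 4.8 × 10^-4 = 2.08 × 10^-11
From the ICE table, Kb = [OH-]²/(0.11 − [OH-]) = 2.08 × 10^-11.
Assume [OH-] ≪ 0.11: [OH-] ≈ √(2.08 × 10^-11 × 0.11) = 1.51 × 10^-6 M
Check: 0.0014% ionized — well under 5%, approximation valid.
pOH = 5.82, so pH = 14.00 − pOH = 8.18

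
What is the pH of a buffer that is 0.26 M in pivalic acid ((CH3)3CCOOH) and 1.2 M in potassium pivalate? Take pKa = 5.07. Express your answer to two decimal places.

pH = 5.73

Henderson–Hasselbalch: pH = pKa + log([(CH3)3CCOO-]/[(CH3)3CCOOH]) = 5.07 + log(1.2/0.26)
pH = 5.07 + (+0.664) = 5.73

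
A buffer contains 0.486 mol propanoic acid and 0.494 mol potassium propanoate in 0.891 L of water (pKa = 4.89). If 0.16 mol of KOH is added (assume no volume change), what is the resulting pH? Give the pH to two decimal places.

pH = 5.19

After neutralization: n(CH3CH2COOH) = 0.326 mol, n(CH3CH2COO-) = 0.654 mol.
Henderson–Hasselbalch with mole ratio 0.654/0.326: pH = 4.89 + (+0.302)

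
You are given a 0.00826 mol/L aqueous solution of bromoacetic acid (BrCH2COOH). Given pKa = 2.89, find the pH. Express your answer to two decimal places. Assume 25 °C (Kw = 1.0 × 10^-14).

BrCH2COOH ⇌ BrCH2COO- + H+
Ka = 10^(−2.89) = 1.29 × 10^-3
From the ICE table, Ka = [H+]²/(0.00826 − [H+]) = 1.29 × 10^-3.
The 5% rule fails; solving [H+]² + Ka·[H+] − Ka·C₀ = 0 exactly:
[H+] = (−Ka + √(Ka² + 4·Ka·C₀))/2 = 2.68 × 10^-3 M
pH = −log(2.68 × 10^-3) = 2.57

pH = 2.57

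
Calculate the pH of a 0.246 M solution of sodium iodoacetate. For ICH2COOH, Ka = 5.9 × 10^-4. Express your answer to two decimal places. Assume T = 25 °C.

pH = 8.31

ICH2COO- is the conjugate base of the weak acid ICH2COOH.
Kb = Kw/Ka = 1.0×10^-14 / 5.9 × 10^-4 = 1.69 × 10^-11
Let x = [OH-] at equilibrium. Kb = x²/(0.246 − x).
Assume x ≪ 0.246: x ≈ √(1.69 × 10^-11 × 0.246) = 2.04 × 10^-6 M
pOH = 5.69, so pH = 14.00 − pOH = 8.31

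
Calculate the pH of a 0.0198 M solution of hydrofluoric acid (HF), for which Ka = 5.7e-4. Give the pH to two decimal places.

HF ⇌ F- + H+
Ka = [H+]²/(0.0198 − [H+]) = 5.7 × 10^-4
Here C₀/Ka ≈ 34.7, so the small-[H+] approximation fails. Use the quadratic:
[H+] = (−Ka + √(Ka² + 4·Ka·C₀))/2 = 3.09 × 10^-3 M
pH = −log[H+] = −log(3.09 × 10^-3) = 2.51

pH = 2.51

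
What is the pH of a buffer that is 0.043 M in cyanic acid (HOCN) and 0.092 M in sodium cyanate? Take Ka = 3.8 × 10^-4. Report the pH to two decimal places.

pKa = −log(3.8 × 10^-4) = 3.420
Henderson–Hasselbalch: pH = pKa + log([OCN-]/[HOCN]) = 3.420 + log(0.092/0.043)
pH = 3.420 + (+0.330) = 3.75

pH = 3.75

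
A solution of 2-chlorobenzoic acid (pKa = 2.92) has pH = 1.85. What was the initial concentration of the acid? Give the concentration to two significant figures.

C₀ = 1.8 × 10^-1 M

[H+] = 10^(-1.85) = 1.41 × 10^-2 M = x
Ka = 10^(−2.92) = 1.20 × 10^-3
Ka = x²/(C₀ − x) ⇒ C₀ = x + x²/Ka
C₀ = 1.41 × 10^-2 + (1.41 × 10^-2)²/(1.20 × 10^-3) = 1.80 × 10^-1 M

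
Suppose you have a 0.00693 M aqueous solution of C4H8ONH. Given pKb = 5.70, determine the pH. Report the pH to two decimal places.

pH = 10.07

C4H8ONH + H2O ⇌ C4H8ONH2+ + OH-
Kb = 10^(−5.70) = 2.00 × 10^-6
From the ICE table, Kb = x²/(0.00693 − x) = 2.00 × 10^-6.
Neglecting x in the denominator: x = √(2.00 × 10^-6 × 0.00693) = 1.18 × 10^-4 M
Check: 1.7% ionized — well under 5%, approximation valid.
pOH = 3.93, so pH = 14.00 − pOH = 10.07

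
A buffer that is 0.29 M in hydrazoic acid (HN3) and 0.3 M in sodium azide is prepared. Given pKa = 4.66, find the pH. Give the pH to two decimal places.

pH = 4.67

pH = pKa + log([A⁻]/[HA]) = 4.66 + log(0.3/0.29)
pH = 4.66 + (+0.015) = 4.67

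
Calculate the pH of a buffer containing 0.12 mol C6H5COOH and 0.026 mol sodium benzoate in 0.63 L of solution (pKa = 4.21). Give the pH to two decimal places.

pH = 3.55

Henderson–Hasselbalch: pH = pKa + log([C6H5COO-]/[C6H5COOH]) = 4.21 + log(0.026/0.12)
pH = 4.21 + (-0.664) = 3.55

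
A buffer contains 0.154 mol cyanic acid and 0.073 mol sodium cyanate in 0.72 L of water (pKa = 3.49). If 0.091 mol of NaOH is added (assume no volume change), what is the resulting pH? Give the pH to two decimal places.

OH- converts HOCN to OCN-: HOCN → 0.063 mol, OCN- → 0.164 mol.
pH = pKa + log(n_OCN-/n_HOCN) = 3.49 + log(0.164/0.063) = 3.49 + (+0.416)

pH = 3.91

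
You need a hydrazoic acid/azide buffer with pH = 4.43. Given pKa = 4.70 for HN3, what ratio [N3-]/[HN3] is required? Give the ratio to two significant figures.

ratio = 0.54

pH = pKa + log(r) ⇒ log(r) = 4.43 − 4.70 = -0.27
r = [N3-]/[HN3] = 10^(-0.27) = 0.537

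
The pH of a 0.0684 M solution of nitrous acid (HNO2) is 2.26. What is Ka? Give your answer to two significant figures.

Ka = 4.8 × 10^-4

[H+] = 10^(-2.26) = 5.50 × 10^-3 M
At equilibrium [HA] = 0.0684 − 5.50 × 10^-3 = 6.29 × 10^-2 M
Ka = [H+][A-]/[HA] = (5.50 × 10^-3)² / 6.29 × 10^-2 = 4.8 × 10^-4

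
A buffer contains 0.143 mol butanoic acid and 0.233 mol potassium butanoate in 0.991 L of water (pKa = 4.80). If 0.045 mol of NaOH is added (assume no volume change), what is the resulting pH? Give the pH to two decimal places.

pH = 5.25

After neutralization: n(CH3(CH2)2COOH) = 0.098 mol, n(CH3(CH2)2COO-) = 0.278 mol.
pH = pKa + log(n_CH3(CH2)2COO-/n_CH3(CH2)2COOH) = 4.80 + log(0.278/0.098) = 4.80 + (+0.453)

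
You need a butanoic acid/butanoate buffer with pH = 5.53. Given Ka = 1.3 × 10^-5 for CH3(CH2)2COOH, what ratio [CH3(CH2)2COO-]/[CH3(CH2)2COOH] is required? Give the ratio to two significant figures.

pKa = -log(1.3 × 10^-5) = 4.886
pH = pKa + log(r) ⇒ log(r) = 5.53 − 4.886 = +0.644
r = [CH3(CH2)2COO-]/[CH3(CH2)2COOH] = 10^(+0.644) = 4.41

ratio = 4.4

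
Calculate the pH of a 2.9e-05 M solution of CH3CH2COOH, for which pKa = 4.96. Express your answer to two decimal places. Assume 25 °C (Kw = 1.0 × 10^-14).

CH3CH2COOH ⇌ CH3CH2COO- + H+
Ka = 10^(−4.96) = 1.10 × 10^-5
From the ICE table, Ka = x²/(2.9e-05 − x) = 1.10 × 10^-5.
x is not negligible relative to C₀; solve x² + 1.1e-05·x − 3.19e-10 = 0.
x = (−Ka + √(Ka² + 4·Ka·C₀))/2 = 1.32 × 10^-5 M
pH = −log(1.32 × 10^-5) = 4.88

pH = 4.88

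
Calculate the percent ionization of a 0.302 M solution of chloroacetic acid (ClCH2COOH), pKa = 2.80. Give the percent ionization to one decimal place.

ClCH2COOH ⇌ ClCH2COO- + H+; let x = [H+] at equilibrium.
Ka = 10^(−2.80) = 1.58 × 10^-3
Solve x² + 0.00158x − 0.000477 = 0 → x = 2.11 × 10^-2 M
% ionization = x/C₀ × 100% = 2.11 × 10^-2/0.302 × 100% = 7.0%

7.0%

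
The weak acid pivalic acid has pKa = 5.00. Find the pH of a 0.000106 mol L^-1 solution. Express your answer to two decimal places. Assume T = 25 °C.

(CH3)3CCOOH ⇌ (CH3)3CCOO- + H+
Ka = 10^(−5.00) = 1.00 × 10^-5
Ka = x²/(0.000106 − x) = 1.00 × 10^-5
x is not negligible relative to C₀; solve x² + 1e-05·x − 1.06e-09 = 0.
x = [−1e-05 + √(1e-05² + 4.24e-09)]/2 = 2.79 × 10^-5 M
pH = −log(2.79 × 10^-5) = 4.55

pH = 4.55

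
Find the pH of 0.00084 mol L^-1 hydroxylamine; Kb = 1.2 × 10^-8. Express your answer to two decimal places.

NH2OH + H2O ⇌ NH3OH+ + OH-
From the ICE table, Kb = [OH-]²/(0.00084 − [OH-]) = 1.2 × 10^-8.
Since Kb ≪ C₀, [OH-] ≈ √(Kb·C₀) = 3.17 × 10^-6 M.
pOH = 5.50, so pH = 14.00 − pOH = 8.50

pH = 8.50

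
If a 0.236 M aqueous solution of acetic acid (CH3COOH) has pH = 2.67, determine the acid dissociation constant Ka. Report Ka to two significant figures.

[H+] = 10^(-2.67) = 2.14 × 10^-3 M
At equilibrium [HA] = 0.236 − 2.14 × 10^-3 = 2.34 × 10^-1 M
Ka = [H+][A-]/[HA] = (2.14 × 10^-3)² / 2.34 × 10^-1 = 2.0 × 10^-5

Ka = 2.0 × 10^-5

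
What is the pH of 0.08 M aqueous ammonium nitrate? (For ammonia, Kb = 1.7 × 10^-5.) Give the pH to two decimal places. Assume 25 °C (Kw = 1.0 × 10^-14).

pH = 5.16

NH4+ is the conjugate acid of the weak base NH3.
Ka = Kw/Kb = 1.0×10^-14 / 1.7 × 10^-5 = 5.88 × 10^-10
From the ICE table, Ka = x²/(0.08 − x) = 5.88 × 10^-10.
Neglecting x in the denominator: x = √(5.88 × 10^-10 × 0.08) = 6.86 × 10^-6 M
(x/C₀ = 0.0086% < 5%, so the approximation holds.)
pH = −log[H+] = −log(6.86 × 10^-6) = 5.16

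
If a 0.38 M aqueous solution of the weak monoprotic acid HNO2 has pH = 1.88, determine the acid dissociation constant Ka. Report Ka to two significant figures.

[H+] = 10^(-1.88) = 1.32 × 10^-2 M
At equilibrium [HA] = 0.38 − 1.32 × 10^-2 = 3.67 × 10^-1 M
Ka = [H+][A-]/[HA] = (1.32 × 10^-2)² / 3.67 × 10^-1 = 4.7 × 10^-4

Ka = 4.7 × 10^-4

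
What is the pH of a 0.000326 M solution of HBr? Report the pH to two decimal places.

HBr is a strong acid and dissociates completely, so [H+] = 0.000326 M.
pH = -log(0.000326) = 3.49

pH = 3.49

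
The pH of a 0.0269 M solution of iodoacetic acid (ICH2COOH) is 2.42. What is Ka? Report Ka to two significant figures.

Ka = 6.3 × 10^-4

[H+] = 10^(-2.42) = 3.80 × 10^-3 M
At equilibrium [HA] = 0.0269 − 3.80 × 10^-3 = 2.31 × 10^-2 M
Ka = [H+][A-]/[HA] = (3.80 × 10^-3)² / 2.31 × 10^-2 = 6.3 × 10^-4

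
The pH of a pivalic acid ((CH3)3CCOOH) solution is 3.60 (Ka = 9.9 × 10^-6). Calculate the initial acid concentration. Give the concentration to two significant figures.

[H+] = 10^(-3.60) = 2.51 × 10^-4 M = x
Ka = x²/(C₀ − x) ⇒ C₀ = x + x²/Ka
C₀ = 2.51 × 10^-4 + (2.51 × 10^-4)²/(9.9 × 10^-6) = 6.61 × 10^-3 M

C₀ = 6.6 × 10^-3 M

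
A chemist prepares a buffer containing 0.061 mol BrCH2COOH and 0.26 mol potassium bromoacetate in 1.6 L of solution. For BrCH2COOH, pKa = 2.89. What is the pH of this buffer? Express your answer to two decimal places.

Henderson–Hasselbalch: pH = pKa + log([BrCH2COO-]/[BrCH2COOH]) = 2.89 + log(0.26/0.061)
pH = 2.89 + (+0.630) = 3.52

pH = 3.52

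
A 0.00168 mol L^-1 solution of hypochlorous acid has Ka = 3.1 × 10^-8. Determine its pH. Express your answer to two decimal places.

pH = 5.14

HOCl ⇌ OCl- + H+
Let x = [H+] at equilibrium. Ka = x²/(0.00168 − x).
Assume x ≪ 0.00168: x ≈ √(3.1 × 10^-8 × 0.00168) = 7.22 × 10^-6 M
(x/C₀ = 0.43% < 5%, so the approximation holds.)
pH = −log(7.22 × 10^-6) = 5.14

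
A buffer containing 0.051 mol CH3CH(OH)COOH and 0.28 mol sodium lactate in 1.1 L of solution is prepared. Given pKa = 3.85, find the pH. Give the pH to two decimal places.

pH = pKa + log([A⁻]/[HA]) = 3.85 + log(0.28/0.051)
pH = 3.85 + (+0.740) = 4.59

pH = 4.59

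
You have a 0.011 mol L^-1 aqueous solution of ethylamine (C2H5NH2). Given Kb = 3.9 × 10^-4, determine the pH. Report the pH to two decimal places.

C2H5NH2 + H2O ⇌ C2H5NH3+ + OH-
Kb = x²/(0.011 − x) = 3.9 × 10^-4
The 5% rule fails; solving x² + Kb·x − Kb·C₀ = 0 exactly:
x = [−0.00039 + √(0.00039² + 1.72e-05)]/2 = 1.89 × 10^-3 M
pOH = 2.72, so pH = 14.00 − pOH = 11.28

pH = 11.28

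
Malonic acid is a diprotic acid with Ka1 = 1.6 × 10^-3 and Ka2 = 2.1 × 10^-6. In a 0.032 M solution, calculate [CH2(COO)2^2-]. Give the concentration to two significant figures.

First ionization gives [H+] ≈ [CH2(COOH)COO-] = 6.40 × 10^-3 M.
Second step: Ka2 = [H+][CH2(COO)2^2-]/[CH2(COOH)COO-] ≈ [CH2(COO)2^2-] (since [H+] ≈ [CH2(COOH)COO-]).
So [CH2(COO)2^2-] ≈ Ka2.

2.1 × 10^-6 M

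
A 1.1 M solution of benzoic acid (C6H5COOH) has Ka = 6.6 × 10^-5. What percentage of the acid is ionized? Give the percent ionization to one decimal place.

C6H5COOH ⇌ C6H5COO- + H+; let x = [H+] at equilibrium.
x ≈ √(Ka·C₀) = √(6.6 × 10^-5 × 1.1) = 8.52 × 10^-3 M
Fraction ionized = 8.52 × 10^-3 / 1.1 = 0.0077 → 0.8%

0.8%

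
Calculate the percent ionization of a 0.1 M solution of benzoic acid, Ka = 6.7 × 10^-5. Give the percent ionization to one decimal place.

C6H5COOH ⇌ C6H5COO- + H+; let x = [H+] at equilibrium.
x ≈ √(Ka·C₀) = √(6.7 × 10^-5 × 0.1) = 2.59 × 10^-3 M
% ionization = x/C₀ × 100% = 2.59 × 10^-3/0.1 × 100% = 2.6%

2.6%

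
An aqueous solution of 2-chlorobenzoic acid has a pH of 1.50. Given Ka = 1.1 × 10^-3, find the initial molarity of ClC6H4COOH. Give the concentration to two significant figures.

C₀ = 9.4 × 10^-1 M

[H+] = 10^(-1.50) = 3.16 × 10^-2 M = x
Ka = x²/(C₀ − x) ⇒ C₀ = x + x²/Ka
C₀ = 3.16 × 10^-2 + (3.16 × 10^-2)²/(1.1 × 10^-3) = 9.39 × 10^-1 M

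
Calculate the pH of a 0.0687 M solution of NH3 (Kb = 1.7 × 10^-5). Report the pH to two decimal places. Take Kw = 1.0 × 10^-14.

NH3 + H2O ⇌ NH4+ + OH-
Kb = x²/(0.0687 − x) = 1.7 × 10^-5
Since Kb ≪ C₀, x ≈ √(Kb·C₀) = 1.08 × 10^-3 M.
(x/C₀ = 1.6% < 5%, so the approximation holds.)
pOH = 2.97, so pH = 14.00 − pOH = 11.03

pH = 11.03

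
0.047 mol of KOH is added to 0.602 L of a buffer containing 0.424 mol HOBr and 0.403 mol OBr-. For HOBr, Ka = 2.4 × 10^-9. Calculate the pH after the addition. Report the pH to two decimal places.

pH = 8.70

After neutralization: n(HOBr) = 0.377 mol, n(OBr-) = 0.45 mol.
pKa = −log(2.4 × 10^-9) = 8.620
Henderson–Hasselbalch with mole ratio 0.45/0.377: pH = 8.620 + (+0.077)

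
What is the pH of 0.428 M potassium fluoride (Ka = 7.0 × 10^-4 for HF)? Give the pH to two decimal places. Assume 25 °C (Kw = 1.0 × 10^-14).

F- is the conjugate base of the weak acid HF.
Kb = Kw/Ka = 1.0×10^-14 / 7.0 × 10^-4 = 1.43 × 10^-11
Kb = x²/(0.428 − x) = 1.43 × 10^-11
Assume x ≪ 0.428: x ≈ √(1.43 × 10^-11 × 0.428) = 2.47 × 10^-6 M
(x/C₀ = 0.00058% < 5%, so the approximation holds.)
pOH = −log(2.47 × 10^-6) = 5.61; pH = 14.00 − 5.61 = 8.39

pH = 8.39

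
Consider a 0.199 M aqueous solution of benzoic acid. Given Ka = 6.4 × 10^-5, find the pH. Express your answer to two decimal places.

C6H5COOH ⇌ C6H5COO- + H+
Ka = [H+]²/(0.199 − [H+]) = 6.4 × 10^-5
Assume [H+] ≪ 0.199: [H+] ≈ √(6.4 × 10^-5 × 0.199) = 3.57 × 10^-3 M
([H+]/C₀ = 1.8% < 5%, so the approximation holds.)
pH = −log(3.57 × 10^-3) = 2.45

pH = 2.45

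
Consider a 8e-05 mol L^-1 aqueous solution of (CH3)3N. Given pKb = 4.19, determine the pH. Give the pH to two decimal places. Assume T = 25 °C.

(CH3)3N + H2O ⇌ (CH3)3NH+ + OH-
Kb = 10^(−4.19) = 6.46 × 10^-5
From the ICE table, Kb = [OH-]²/(8e-05 − [OH-]) = 6.46 × 10^-5.
The 5% rule fails; solving [OH-]² + Kb·[OH-] − Kb·C₀ = 0 exactly:
[OH-] = [−6.46e-05 + √(6.46e-05² + 2.07e-08)]/2 = 4.65 × 10^-5 M
pOH = −log(4.65 × 10^-5) = 4.33; pH = 14.00 − 4.33 = 9.67

pH = 9.67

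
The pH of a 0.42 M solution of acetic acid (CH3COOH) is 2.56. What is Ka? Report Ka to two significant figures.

[H+] = 10^(-2.56) = 2.75 × 10^-3 M
At equilibrium [HA] = 0.42 − 2.75 × 10^-3 = 4.17 × 10^-1 M
Ka = [H+][A-]/[HA] = (2.75 × 10^-3)² / 4.17 × 10^-1 = 1.8 × 10^-5

Ka = 1.8 × 10^-5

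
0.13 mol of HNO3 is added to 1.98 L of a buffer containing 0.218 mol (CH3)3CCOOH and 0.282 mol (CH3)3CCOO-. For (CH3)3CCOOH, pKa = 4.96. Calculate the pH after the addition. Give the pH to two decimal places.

pH = 4.60

After neutralization: n((CH3)3CCOOH) = 0.348 mol, n((CH3)3CCOO-) = 0.152 mol.
Henderson–Hasselbalch with mole ratio 0.152/0.348: pH = 4.96 + (-0.360)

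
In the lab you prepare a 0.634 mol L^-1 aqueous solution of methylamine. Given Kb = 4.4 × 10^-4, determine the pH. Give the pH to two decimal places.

CH3NH2 + H2O ⇌ CH3NH3+ + OH-
From the ICE table, Kb = [OH-]²/(0.634 − [OH-]) = 4.4 × 10^-4.
Neglecting [OH-] in the denominator: [OH-] = √(4.4 × 10^-4 × 0.634) = 1.67 × 10^-2 M
pOH = 1.78, so pH = 14.00 − pOH = 12.22

pH = 12.22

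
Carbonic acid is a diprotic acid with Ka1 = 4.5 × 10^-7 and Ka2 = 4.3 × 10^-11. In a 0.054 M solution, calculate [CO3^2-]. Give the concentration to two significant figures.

4.3 × 10^-11 M

First ionization gives [H+] ≈ [HCO3-] = 1.56 × 10^-4 M.
Second step: Ka2 = [H+][CO3^2-]/[HCO3-] ≈ [CO3^2-] (since [H+] ≈ [HCO3-]).
So [CO3^2-] ≈ Ka2.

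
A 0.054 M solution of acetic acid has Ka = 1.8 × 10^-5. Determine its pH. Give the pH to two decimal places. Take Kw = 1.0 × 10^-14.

CH3COOH ⇌ CH3COO- + H+
From the ICE table, Ka = [H+]²/(0.054 − [H+]) = 1.8 × 10^-5.
Neglecting [H+] in the denominator: [H+] = √(1.8 × 10^-5 × 0.054) = 9.86 × 10^-4 M
([H+]/C₀ = 1.8% < 5%, so the approximation holds.)
pH = −log[H+] = −log(9.86 × 10^-4) = 3.01

pH = 3.01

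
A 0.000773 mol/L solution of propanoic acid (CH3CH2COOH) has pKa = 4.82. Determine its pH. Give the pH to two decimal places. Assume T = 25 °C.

pH = 4.00

CH3CH2COOH ⇌ CH3CH2COO- + H+
Ka = 10^(−4.82) = 1.51 × 10^-5
From the ICE table, Ka = [H+]²/(0.000773 − [H+]) = 1.51 × 10^-5.
Here C₀/Ka ≈ 51.2, so the small-[H+] approximation fails. Use the quadratic:
[H+] = [−1.51e-05 + √(1.51e-05² + 4.67e-08)]/2 = 1.01 × 10^-4 M
pH = −log[H+] = −log(1.01 × 10^-4) = 4.00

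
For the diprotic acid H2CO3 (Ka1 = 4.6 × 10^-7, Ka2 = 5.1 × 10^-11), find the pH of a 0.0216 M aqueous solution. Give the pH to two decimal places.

pH = 4.00

Ka1 ≫ Ka2, so treat the first dissociation as the only significant source of H+.
Ka1 = x²/(0.0216 − x) = 4.6 × 10^-7
x ≈ √(4.6 × 10^-7 × 0.0216) = 9.97 × 10^-5 M
pH = −log(9.97 × 10^-5) = 4.00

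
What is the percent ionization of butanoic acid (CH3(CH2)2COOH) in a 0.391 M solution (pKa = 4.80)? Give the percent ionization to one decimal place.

CH3(CH2)2COOH ⇌ CH3(CH2)2COO- + H+; let x = [H+] at equilibrium.
Ka = 10^(−4.80) = 1.58 × 10^-5
x ≈ √(Ka·C₀) = √(1.58 × 10^-5 × 0.391) = 2.49 × 10^-3 M
Fraction ionized = 2.49 × 10^-3 / 0.391 = 0.0064 → 0.6%

0.6%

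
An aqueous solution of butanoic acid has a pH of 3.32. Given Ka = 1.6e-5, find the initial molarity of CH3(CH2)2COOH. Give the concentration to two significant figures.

C₀ = 1.5 × 10^-2 M

[H+] = 10^(-3.32) = 4.79 × 10^-4 M = x
Ka = x²/(C₀ − x) ⇒ C₀ = x + x²/Ka
C₀ = 4.79 × 10^-4 + (4.79 × 10^-4)²/(1.6 × 10^-5) = 1.48 × 10^-2 M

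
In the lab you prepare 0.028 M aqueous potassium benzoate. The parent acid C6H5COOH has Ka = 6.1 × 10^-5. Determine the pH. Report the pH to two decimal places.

pH = 8.33

C6H5COO- is the conjugate base of the weak acid C6H5COOH.
Kb = Kw/Ka = 1.0×10^-14 / 6.1 × 10^-5 = 1.64 × 10^-10
From the ICE table, Kb = x²/(0.028 − x) = 1.64 × 10^-10.
Since Kb ≪ C₀, x ≈ √(Kb·C₀) = 2.14 × 10^-6 M.
pOH = −log(2.14 × 10^-6) = 5.67; pH = 14.00 − 5.67 = 8.33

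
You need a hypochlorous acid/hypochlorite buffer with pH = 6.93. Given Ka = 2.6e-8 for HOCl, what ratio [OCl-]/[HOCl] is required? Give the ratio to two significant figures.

pKa = -log(2.6 × 10^-8) = 7.585
pH = pKa + log(r) ⇒ log(r) = 6.93 − 7.585 = -0.655
r = [OCl-]/[HOCl] = 10^(-0.655) = 0.221

ratio = 0.22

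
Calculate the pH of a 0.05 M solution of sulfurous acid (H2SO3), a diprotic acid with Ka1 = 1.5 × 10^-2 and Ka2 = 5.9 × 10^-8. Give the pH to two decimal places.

pH = 1.68

Ka1 ≫ Ka2, so treat the first dissociation as the only significant source of H+.
Ka1 = x²/(0.05 − x) = 1.5 × 10^-2
Solving the quadratic: x = (−Ka1 + √(Ka1² + 4·Ka1·C₀))/2 = 2.09 × 10^-2 M
pH = −log(2.09 × 10^-2) = 1.68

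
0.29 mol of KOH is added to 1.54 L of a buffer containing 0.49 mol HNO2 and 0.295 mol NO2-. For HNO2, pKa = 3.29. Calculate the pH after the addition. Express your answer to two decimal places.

pH = 3.76

After neutralization: n(HNO2) = 0.2 mol, n(NO2-) = 0.585 mol.
pH = pKa + log([A⁻]/[HA]) = 3.29 + log(0.585/0.2) = 3.29 +0.466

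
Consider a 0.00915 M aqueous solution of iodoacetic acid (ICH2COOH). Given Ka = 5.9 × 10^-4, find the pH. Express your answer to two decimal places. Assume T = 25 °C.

pH = 2.69

ICH2COOH ⇌ ICH2COO- + H+
Ka = [H+]²/(0.00915 − [H+]) = 5.9 × 10^-4
[H+] is not negligible relative to C₀; solve [H+]² + 0.00059·[H+] − 5.4e-06 = 0.
[H+] = [−0.00059 + √(0.00059² + 2.16e-05)]/2 = 2.05 × 10^-3 M
pH = −log(2.05 × 10^-3) = 2.69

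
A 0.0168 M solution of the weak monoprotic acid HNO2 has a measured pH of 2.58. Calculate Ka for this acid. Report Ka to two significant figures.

Ka = 4.9 × 10^-4

[H+] = 10^(-2.58) = 2.63 × 10^-3 M
At equilibrium [HA] = 0.0168 − 2.63 × 10^-3 = 1.42 × 10^-2 M
Ka = [H+][A-]/[HA] = (2.63 × 10^-3)² / 1.42 × 10^-2 = 4.9 × 10^-4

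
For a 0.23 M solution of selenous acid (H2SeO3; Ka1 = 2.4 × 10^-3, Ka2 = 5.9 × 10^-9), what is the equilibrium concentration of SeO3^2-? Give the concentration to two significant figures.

5.9 × 10^-9 M

First ionization gives [H+] ≈ [HSeO3-] = 2.23 × 10^-2 M.
Second step: Ka2 = [H+][SeO3^2-]/[HSeO3-] ≈ [SeO3^2-] (since [H+] ≈ [HSeO3-]).
So [SeO3^2-] ≈ Ka2.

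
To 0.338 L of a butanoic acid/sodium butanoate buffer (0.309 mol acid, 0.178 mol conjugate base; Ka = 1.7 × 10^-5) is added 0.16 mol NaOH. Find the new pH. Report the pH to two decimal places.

pH = 5.13

After neutralization: n(CH3(CH2)2COOH) = 0.149 mol, n(CH3(CH2)2COO-) = 0.338 mol.
pKa = −log(1.7 × 10^-5) = 4.770
pH = pKa + log([A⁻]/[HA]) = 4.770 + log(0.338/0.149) = 4.770 +0.356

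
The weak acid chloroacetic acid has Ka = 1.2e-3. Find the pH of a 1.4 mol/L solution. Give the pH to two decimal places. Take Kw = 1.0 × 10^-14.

ClCH2COOH ⇌ ClCH2COO- + H+
From the ICE table, Ka = [H+]²/(1.4 − [H+]) = 1.2 × 10^-3.
Assume [H+] ≪ 1.4: [H+] ≈ √(1.2 × 10^-3 × 1.4) = 4.10 × 10^-2 M
pH = −log(4.10 × 10^-2) = 1.39

pH = 1.39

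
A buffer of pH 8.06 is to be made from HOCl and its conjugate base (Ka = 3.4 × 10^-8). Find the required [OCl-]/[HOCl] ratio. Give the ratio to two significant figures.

ratio = 3.9

pKa = -log(3.4 × 10^-8) = 7.469
pH = pKa + log(r) ⇒ log(r) = 8.06 − 7.469 = +0.591
r = [OCl-]/[HOCl] = 10^(+0.591) = 3.9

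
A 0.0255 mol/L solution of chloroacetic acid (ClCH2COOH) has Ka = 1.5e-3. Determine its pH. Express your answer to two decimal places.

ClCH2COOH ⇌ ClCH2COO- + H+
From the ICE table, Ka = [H+]²/(0.0255 − [H+]) = 1.5 × 10^-3.
[H+] is not negligible relative to C₀; solve [H+]² + 0.0015·[H+] − 3.83e-05 = 0.
[H+] = (−Ka + √(Ka² + 4·Ka·C₀))/2 = 5.48 × 10^-3 M
pH = −log(5.48 × 10^-3) = 2.26

pH = 2.26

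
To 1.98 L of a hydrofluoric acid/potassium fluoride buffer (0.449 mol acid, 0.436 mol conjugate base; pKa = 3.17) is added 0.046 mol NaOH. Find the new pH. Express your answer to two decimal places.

After neutralization: n(HF) = 0.403 mol, n(F-) = 0.482 mol.
Henderson–Hasselbalch with mole ratio 0.482/0.403: pH = 3.17 + (+0.078)

pH = 3.25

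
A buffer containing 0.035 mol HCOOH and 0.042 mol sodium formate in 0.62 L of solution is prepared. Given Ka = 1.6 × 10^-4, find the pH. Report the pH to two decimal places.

pH = 3.88

pKa = −log(1.6 × 10^-4) = 3.796
Henderson–Hasselbalch: pH = pKa + log([HCOO-]/[HCOOH]) = 3.796 + log(0.042/0.035)
pH = 3.796 + (+0.079) = 3.88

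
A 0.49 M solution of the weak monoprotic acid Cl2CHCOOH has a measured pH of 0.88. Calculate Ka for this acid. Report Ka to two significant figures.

[H+] = 10^(-0.88) = 1.32 × 10^-1 M
At equilibrium [HA] = 0.49 − 1.32 × 10^-1 = 3.58 × 10^-1 M
Ka = [H+][A-]/[HA] = (1.32 × 10^-1)² / 3.58 × 10^-1 = 4.9 × 10^-2

Ka = 4.9 × 10^-2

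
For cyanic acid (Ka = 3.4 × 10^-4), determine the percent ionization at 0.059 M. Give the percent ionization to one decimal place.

7.3%

HOCN ⇌ OCN- + H+; let x = [H+] at equilibrium.
Ka = x²/(C₀ − x); solving the quadratic gives x = 4.31 × 10^-3 M.
% ionization = x/C₀ × 100% = 4.31 × 10^-3/0.059 × 100% = 7.3%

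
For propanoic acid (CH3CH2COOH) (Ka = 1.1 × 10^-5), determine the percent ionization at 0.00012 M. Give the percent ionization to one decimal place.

26.0%

CH3CH2COOH ⇌ CH3CH2COO- + H+; let x = [H+] at equilibrium.
Ka = x²/(C₀ − x); solving the quadratic gives x = 3.12 × 10^-5 M.
Fraction ionized = 3.12 × 10^-5 / 0.00012 = 0.2600 → 26.0%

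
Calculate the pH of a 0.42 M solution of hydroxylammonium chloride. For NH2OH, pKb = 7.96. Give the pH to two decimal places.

pH = 3.21

NH3OH+ is the conjugate acid of the weak base NH2OH.
Kb = 10^(−7.96) = 1.10 × 10^-8
Ka = Kw/Kb = 1.0×10^-14 / 1.10 × 10^-8 = 9.09 × 10^-7
Ka = x²/(0.42 − x) = 9.09 × 10^-7
Neglecting x in the denominator: x = √(9.09 × 10^-7 × 0.42) = 6.18 × 10^-4 M
pH = −log[H+] = −log(6.18 × 10^-4) = 3.21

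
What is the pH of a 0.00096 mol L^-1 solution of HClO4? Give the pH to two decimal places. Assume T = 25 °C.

pH = 3.02

HClO4 is a strong acid and dissociates completely, so [H+] = 0.00096 M.
pH = -log(0.00096) = 3.02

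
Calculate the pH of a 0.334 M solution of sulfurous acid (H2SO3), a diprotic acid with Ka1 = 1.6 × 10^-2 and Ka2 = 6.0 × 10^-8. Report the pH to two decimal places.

pH = 1.18

Since Ka1 ≫ Ka2, the first ionization dominates [H+].
Ka1 = x²/(0.334 − x) = 1.6 × 10^-2
Solving the quadratic: x = (−Ka1 + √(Ka1² + 4·Ka1·C₀))/2 = 6.55 × 10^-2 M
pH = −log(6.55 × 10^-2) = 1.18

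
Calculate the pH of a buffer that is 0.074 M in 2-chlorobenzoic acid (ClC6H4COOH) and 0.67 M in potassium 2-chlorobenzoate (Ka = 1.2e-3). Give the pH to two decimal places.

pKa = −log(1.2 × 10^-3) = 2.921
Using pH = pKa + log([base]/[acid]) with [base]/[acid] = 0.67/0.074:
pH = 2.921 + (+0.957) = 3.88

pH = 3.88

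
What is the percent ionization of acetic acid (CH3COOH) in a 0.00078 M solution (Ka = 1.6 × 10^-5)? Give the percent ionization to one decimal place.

13.3%

CH3COOH ⇌ CH3COO- + H+; let x = [H+] at equilibrium.
Solve x² + 1.6e-05x − 1.25e-08 = 0 → x = 1.04 × 10^-4 M
Fraction ionized = 1.04 × 10^-4 / 0.00078 = 0.1333 → 13.3%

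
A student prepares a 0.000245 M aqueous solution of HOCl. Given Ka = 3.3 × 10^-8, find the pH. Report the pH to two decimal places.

pH = 5.55

HOCl ⇌ OCl- + H+
Ka = x²/(0.000245 − x) = 3.3 × 10^-8
Since Ka ≪ C₀, x ≈ √(Ka·C₀) = 2.84 × 10^-6 M.
Check: 1.2% ionized — well under 5%, approximation valid.
pH = −log(2.84 × 10^-6) = 5.55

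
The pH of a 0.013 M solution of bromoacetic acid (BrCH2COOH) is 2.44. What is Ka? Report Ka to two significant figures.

[H+] = 10^(-2.44) = 3.63 × 10^-3 M
At equilibrium [HA] = 0.013 − 3.63 × 10^-3 = 9.37 × 10^-3 M
Ka = [H+][A-]/[HA] = (3.63 × 10^-3)² / 9.37 × 10^-3 = 1.4 × 10^-3

Ka = 1.4 × 10^-3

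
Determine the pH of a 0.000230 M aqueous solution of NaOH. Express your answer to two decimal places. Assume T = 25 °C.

pH = 10.36

NaOH is a strong base; [OH-] = 0.00023 M.
pOH = -log(0.00023) = 3.64
pH = 14.00 - 3.64 = 10.36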